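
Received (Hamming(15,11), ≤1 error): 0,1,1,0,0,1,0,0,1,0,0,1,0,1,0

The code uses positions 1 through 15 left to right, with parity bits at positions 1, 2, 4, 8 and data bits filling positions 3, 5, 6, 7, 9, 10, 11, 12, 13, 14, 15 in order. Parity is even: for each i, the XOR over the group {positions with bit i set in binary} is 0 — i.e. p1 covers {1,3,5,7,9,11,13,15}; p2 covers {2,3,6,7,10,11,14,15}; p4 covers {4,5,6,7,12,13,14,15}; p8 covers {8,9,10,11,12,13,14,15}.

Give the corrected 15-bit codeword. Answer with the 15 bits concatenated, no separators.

s1 (pos 1,3,5,7,9,11,13,15): 0⊕1⊕0⊕0⊕1⊕0⊕0⊕0 = 0
s2 (pos 2,3,6,7,10,11,14,15): 1⊕1⊕1⊕0⊕0⊕0⊕1⊕0 = 0
s4 (pos 4,5,6,7,12,13,14,15): 0⊕0⊕1⊕0⊕1⊕0⊕1⊕0 = 1
s8 (pos 8,9,10,11,12,13,14,15): 0⊕1⊕0⊕0⊕1⊕0⊕1⊕0 = 1
Syndrome s8…s1 = 1100 → error at position 12.
Flip position 12: 011001001001010 → 011001001000010

011001001000010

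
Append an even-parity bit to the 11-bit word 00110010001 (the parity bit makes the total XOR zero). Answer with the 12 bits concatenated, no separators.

XOR of the 11 data bits: 0⊕0⊕1⊕1⊕0⊕0⊕1⊕0⊕0⊕0⊕1 = 0
Parity bit = 0 (so all 12 bits XOR to 0).

001100100010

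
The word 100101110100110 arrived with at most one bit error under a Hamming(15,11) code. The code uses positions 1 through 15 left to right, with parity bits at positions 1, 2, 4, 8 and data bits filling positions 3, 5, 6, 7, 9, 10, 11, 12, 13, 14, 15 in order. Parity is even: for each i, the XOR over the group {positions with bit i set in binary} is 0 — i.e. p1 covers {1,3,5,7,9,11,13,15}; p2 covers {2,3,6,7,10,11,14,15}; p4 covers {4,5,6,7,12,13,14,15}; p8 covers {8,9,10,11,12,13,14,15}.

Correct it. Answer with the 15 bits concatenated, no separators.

s1 (pos 1,3,5,7,9,11,13,15): 1⊕0⊕0⊕1⊕0⊕0⊕1⊕0 = 1
s2 (pos 2,3,6,7,10,11,14,15): 0⊕0⊕1⊕1⊕1⊕0⊕1⊕0 = 0
s4 (pos 4,5,6,7,12,13,14,15): 1⊕0⊕1⊕1⊕0⊕1⊕1⊕0 = 1
s8 (pos 8,9,10,11,12,13,14,15): 1⊕0⊕1⊕0⊕0⊕1⊕1⊕0 = 0
Syndrome s8…s1 = 0101 → error at position 5.
Flip position 5: 100101110100110 → 100111110100110

100111110100110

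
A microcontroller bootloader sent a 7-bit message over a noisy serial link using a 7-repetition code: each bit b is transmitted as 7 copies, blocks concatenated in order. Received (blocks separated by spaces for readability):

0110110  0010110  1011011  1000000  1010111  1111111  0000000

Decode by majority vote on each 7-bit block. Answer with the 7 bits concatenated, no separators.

Block 1 (0110110): 4 ones → 1
Block 2 (0010110): 3 ones → 0
Block 3 (1011011): 5 ones → 1
Block 4 (1000000): 1 one → 0
Block 5 (1010111): 5 ones → 1
Block 6 (1111111): 7 ones → 1
Block 7 (0000000): 0 ones → 0

1010110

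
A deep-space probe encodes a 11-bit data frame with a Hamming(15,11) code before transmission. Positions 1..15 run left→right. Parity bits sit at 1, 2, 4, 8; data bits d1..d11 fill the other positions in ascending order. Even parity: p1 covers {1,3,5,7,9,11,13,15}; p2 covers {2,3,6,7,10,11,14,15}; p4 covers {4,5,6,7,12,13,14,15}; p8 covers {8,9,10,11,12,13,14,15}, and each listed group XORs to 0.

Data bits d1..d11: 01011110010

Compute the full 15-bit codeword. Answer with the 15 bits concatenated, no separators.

000110101110010

Place data at non-parity positions: p1 p2 0 p4 1 0 1 p8 1 1 1 0 0 1 0
p1 (pos 1,3,5,7,9,11,13,15): XOR of data positions = 0⊕1⊕1⊕1⊕1⊕0⊕0 = 0
p2 (pos 2,3,6,7,10,11,14,15): XOR of data positions = 0⊕0⊕1⊕1⊕1⊕1⊕0 = 0
p4 (pos 4,5,6,7,12,13,14,15): XOR of data positions = 1⊕0⊕1⊕0⊕0⊕1⊕0 = 1
p8 (pos 8,9,10,11,12,13,14,15): XOR of data positions = 1⊕1⊕1⊕0⊕0⊕1⊕0 = 0
Codeword: 000110101110010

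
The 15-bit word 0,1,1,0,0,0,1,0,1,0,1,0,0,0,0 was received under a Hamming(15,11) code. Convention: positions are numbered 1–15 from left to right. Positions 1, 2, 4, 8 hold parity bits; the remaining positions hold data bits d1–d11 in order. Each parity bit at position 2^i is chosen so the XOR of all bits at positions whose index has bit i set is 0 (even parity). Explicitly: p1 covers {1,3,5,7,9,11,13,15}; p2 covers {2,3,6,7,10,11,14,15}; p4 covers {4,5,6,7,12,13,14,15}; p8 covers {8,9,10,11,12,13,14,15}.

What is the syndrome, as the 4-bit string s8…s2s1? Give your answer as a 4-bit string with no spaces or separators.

s1 (pos 1,3,5,7,9,11,13,15): 0⊕1⊕0⊕1⊕1⊕1⊕0⊕0 = 0
s2 (pos 2,3,6,7,10,11,14,15): 1⊕1⊕0⊕1⊕0⊕1⊕0⊕0 = 0
s4 (pos 4,5,6,7,12,13,14,15): 0⊕0⊕0⊕1⊕0⊕0⊕0⊕0 = 1
s8 (pos 8,9,10,11,12,13,14,15): 0⊕1⊕0⊕1⊕0⊕0⊕0⊕0 = 0
Syndrome s8…s1 = 0100 → error at position 4.

0100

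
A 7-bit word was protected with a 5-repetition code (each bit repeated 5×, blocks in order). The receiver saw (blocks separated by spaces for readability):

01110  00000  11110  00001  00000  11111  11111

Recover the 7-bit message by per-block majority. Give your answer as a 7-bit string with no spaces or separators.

1010011

Block 1 (01110): 3 ones → 1
Block 2 (00000): 0 ones → 0
Block 3 (11110): 4 ones → 1
Block 4 (00001): 1 one → 0
Block 5 (00000): 0 ones → 0
Block 6 (11111): 5 ones → 1
Block 7 (11111): 5 ones → 1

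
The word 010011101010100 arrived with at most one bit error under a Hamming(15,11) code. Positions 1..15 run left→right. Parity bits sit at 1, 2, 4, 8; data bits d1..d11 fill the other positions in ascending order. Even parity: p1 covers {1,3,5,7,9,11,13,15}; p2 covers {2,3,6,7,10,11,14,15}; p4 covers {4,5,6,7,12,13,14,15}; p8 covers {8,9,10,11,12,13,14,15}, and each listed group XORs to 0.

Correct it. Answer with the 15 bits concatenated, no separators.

010011100010100

s1 (pos 1,3,5,7,9,11,13,15): 0⊕0⊕1⊕1⊕1⊕1⊕1⊕0 = 1
s2 (pos 2,3,6,7,10,11,14,15): 1⊕0⊕1⊕1⊕0⊕1⊕0⊕0 = 0
s4 (pos 4,5,6,7,12,13,14,15): 0⊕1⊕1⊕1⊕0⊕1⊕0⊕0 = 0
s8 (pos 8,9,10,11,12,13,14,15): 0⊕1⊕0⊕1⊕0⊕1⊕0⊕0 = 1
Syndrome s8…s1 = 1001 → error at position 9.
Flip position 9: 010011101010100 → 010011100010100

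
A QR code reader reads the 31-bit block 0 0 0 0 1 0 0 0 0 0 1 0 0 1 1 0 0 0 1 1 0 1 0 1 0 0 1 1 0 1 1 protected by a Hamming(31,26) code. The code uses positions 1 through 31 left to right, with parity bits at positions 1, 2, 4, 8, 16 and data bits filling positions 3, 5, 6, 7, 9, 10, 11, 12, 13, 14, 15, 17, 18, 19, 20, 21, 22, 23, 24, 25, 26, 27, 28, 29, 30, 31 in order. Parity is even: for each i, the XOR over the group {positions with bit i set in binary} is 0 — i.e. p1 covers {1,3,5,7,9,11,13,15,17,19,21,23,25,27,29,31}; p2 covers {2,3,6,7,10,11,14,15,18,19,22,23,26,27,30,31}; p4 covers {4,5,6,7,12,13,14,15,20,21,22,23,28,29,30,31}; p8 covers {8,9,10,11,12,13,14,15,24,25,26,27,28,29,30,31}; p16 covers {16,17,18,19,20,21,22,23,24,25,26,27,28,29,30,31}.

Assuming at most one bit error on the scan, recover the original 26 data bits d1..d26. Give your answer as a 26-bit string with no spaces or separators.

01000010011001101010011011

s1 (pos 1,3,5,7,9,11,13,15,17,19,21,23,25,27,29,31): 0⊕0⊕1⊕0⊕0⊕1⊕0⊕1⊕0⊕1⊕0⊕0⊕0⊕1⊕0⊕1 = 0
s2 (pos 2,3,6,7,10,11,14,15,18,19,22,23,26,27,30,31): 0⊕0⊕0⊕0⊕0⊕1⊕1⊕1⊕0⊕1⊕1⊕0⊕0⊕1⊕1⊕1 = 0
s4 (pos 4,5,6,7,12,13,14,15,20,21,22,23,28,29,30,31): 0⊕1⊕0⊕0⊕0⊕0⊕1⊕1⊕1⊕0⊕1⊕0⊕1⊕0⊕1⊕1 = 0
s8 (pos 8,9,10,11,12,13,14,15,24,25,26,27,28,29,30,31): 0⊕0⊕0⊕1⊕0⊕0⊕1⊕1⊕1⊕0⊕0⊕1⊕1⊕0⊕1⊕1 = 0
s16 (pos 16,17,18,19,20,21,22,23,24,25,26,27,28,29,30,31): 0⊕0⊕0⊕1⊕1⊕0⊕1⊕0⊕1⊕0⊕0⊕1⊕1⊕0⊕1⊕1 = 0
Syndrome s16…s1 = 00000 → no error.
Read data bits from positions 3,5,6,7,9,10,11,12,13,14,15,17,18,19,20,21,22,23,24,25,26,27,28,29,30,31: 01000010011001101010011011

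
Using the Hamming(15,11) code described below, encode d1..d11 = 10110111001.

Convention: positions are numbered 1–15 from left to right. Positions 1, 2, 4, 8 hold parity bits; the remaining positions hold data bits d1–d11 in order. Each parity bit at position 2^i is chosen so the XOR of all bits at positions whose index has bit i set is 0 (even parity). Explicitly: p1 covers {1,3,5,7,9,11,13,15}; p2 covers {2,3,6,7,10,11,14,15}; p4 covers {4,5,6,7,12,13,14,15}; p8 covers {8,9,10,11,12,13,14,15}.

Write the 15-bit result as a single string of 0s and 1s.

Place data at non-parity positions: p1 p2 1 p4 0 1 1 p8 0 1 1 1 0 0 1
p1 (pos 1,3,5,7,9,11,13,15): XOR of data positions = 1⊕0⊕1⊕0⊕1⊕0⊕1 = 0
p2 (pos 2,3,6,7,10,11,14,15): XOR of data positions = 1⊕1⊕1⊕1⊕1⊕0⊕1 = 0
p4 (pos 4,5,6,7,12,13,14,15): XOR of data positions = 0⊕1⊕1⊕1⊕0⊕0⊕1 = 0
p8 (pos 8,9,10,11,12,13,14,15): XOR of data positions = 0⊕1⊕1⊕1⊕0⊕0⊕1 = 0
Codeword: 001001100111001

001001100111001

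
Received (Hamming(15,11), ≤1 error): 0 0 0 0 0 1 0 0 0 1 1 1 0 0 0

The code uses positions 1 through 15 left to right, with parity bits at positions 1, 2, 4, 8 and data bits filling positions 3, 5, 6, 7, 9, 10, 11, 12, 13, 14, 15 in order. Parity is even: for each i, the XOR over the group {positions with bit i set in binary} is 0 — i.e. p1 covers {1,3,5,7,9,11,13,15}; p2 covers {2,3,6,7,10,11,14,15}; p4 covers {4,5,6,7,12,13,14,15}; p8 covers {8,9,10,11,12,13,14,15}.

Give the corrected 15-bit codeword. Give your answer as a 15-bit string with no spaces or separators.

s1 (pos 1,3,5,7,9,11,13,15): 0⊕0⊕0⊕0⊕0⊕1⊕0⊕0 = 1
s2 (pos 2,3,6,7,10,11,14,15): 0⊕0⊕1⊕0⊕1⊕1⊕0⊕0 = 1
s4 (pos 4,5,6,7,12,13,14,15): 0⊕0⊕1⊕0⊕1⊕0⊕0⊕0 = 0
s8 (pos 8,9,10,11,12,13,14,15): 0⊕0⊕1⊕1⊕1⊕0⊕0⊕0 = 1
Syndrome s8…s1 = 1011 → error at position 11.
Flip position 11: 000001000111000 → 000001000101000

000001000101000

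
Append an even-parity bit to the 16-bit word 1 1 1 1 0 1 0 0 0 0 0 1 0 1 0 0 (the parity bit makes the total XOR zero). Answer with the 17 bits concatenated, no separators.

XOR of the 16 data bits: 1⊕1⊕1⊕1⊕0⊕1⊕0⊕0⊕0⊕0⊕0⊕1⊕0⊕1⊕0⊕0 = 1
Parity bit = 1 (so all 17 bits XOR to 0).

11110100000101001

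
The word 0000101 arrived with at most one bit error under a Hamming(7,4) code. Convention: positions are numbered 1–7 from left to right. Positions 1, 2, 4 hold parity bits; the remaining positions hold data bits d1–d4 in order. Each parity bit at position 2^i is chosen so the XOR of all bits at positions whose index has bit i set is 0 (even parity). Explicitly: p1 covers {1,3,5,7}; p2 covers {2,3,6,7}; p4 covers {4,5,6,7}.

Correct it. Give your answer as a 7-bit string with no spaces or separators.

0100101

s1 (pos 1,3,5,7): 0⊕0⊕1⊕1 = 0
s2 (pos 2,3,6,7): 0⊕0⊕0⊕1 = 1
s4 (pos 4,5,6,7): 0⊕1⊕0⊕1 = 0
Syndrome s4…s1 = 010 → error at position 2.
Flip position 2: 0000101 → 0100101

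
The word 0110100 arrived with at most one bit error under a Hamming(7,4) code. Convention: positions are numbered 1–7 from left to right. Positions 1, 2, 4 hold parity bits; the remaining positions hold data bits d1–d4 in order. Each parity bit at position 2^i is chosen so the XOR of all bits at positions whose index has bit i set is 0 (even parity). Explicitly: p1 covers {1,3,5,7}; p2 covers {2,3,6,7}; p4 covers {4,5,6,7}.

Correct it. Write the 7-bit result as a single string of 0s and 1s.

0111100

s1 (pos 1,3,5,7): 0⊕1⊕1⊕0 = 0
s2 (pos 2,3,6,7): 1⊕1⊕0⊕0 = 0
s4 (pos 4,5,6,7): 0⊕1⊕0⊕0 = 1
Syndrome s4…s1 = 100 → error at position 4.
Flip position 4: 0110100 → 0111100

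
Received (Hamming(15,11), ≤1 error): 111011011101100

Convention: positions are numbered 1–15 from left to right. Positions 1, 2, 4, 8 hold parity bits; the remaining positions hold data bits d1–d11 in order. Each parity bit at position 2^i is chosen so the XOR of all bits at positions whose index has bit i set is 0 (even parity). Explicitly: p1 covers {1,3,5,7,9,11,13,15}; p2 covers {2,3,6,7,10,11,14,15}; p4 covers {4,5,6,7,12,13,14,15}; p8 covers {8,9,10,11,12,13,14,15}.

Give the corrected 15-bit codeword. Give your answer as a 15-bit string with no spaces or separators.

111011010101100

s1 (pos 1,3,5,7,9,11,13,15): 1⊕1⊕1⊕0⊕1⊕0⊕1⊕0 = 1
s2 (pos 2,3,6,7,10,11,14,15): 1⊕1⊕1⊕0⊕1⊕0⊕0⊕0 = 0
s4 (pos 4,5,6,7,12,13,14,15): 0⊕1⊕1⊕0⊕1⊕1⊕0⊕0 = 0
s8 (pos 8,9,10,11,12,13,14,15): 1⊕1⊕1⊕0⊕1⊕1⊕0⊕0 = 1
Syndrome s8…s1 = 1001 → error at position 9.
Flip position 9: 111011011101100 → 111011010101100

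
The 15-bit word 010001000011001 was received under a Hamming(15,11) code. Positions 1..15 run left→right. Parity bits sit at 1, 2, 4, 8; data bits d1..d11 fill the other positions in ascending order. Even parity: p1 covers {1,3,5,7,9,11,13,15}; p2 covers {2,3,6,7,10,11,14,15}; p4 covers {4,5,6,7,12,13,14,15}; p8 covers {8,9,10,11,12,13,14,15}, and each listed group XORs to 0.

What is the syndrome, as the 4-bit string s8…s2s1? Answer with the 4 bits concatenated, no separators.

s1 (pos 1,3,5,7,9,11,13,15): 0⊕0⊕0⊕0⊕0⊕1⊕0⊕1 = 0
s2 (pos 2,3,6,7,10,11,14,15): 1⊕0⊕1⊕0⊕0⊕1⊕0⊕1 = 0
s4 (pos 4,5,6,7,12,13,14,15): 0⊕0⊕1⊕0⊕1⊕0⊕0⊕1 = 1
s8 (pos 8,9,10,11,12,13,14,15): 0⊕0⊕0⊕1⊕1⊕0⊕0⊕1 = 1
Syndrome s8…s1 = 1100 → error at position 12.

1100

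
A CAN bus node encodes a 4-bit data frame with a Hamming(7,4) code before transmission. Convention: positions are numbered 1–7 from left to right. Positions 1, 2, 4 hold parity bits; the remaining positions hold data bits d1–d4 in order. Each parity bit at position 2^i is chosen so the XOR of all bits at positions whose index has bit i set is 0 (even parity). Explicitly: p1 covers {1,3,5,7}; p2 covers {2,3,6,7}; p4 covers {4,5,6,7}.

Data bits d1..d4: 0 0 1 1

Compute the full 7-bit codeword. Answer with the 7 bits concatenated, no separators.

1000011

Place data at non-parity positions: p1 p2 0 p4 0 1 1
p1 (pos 1,3,5,7): XOR of data positions = 0⊕0⊕1 = 1
p2 (pos 2,3,6,7): XOR of data positions = 0⊕1⊕1 = 0
p4 (pos 4,5,6,7): XOR of data positions = 0⊕1⊕1 = 0
Codeword: 1000011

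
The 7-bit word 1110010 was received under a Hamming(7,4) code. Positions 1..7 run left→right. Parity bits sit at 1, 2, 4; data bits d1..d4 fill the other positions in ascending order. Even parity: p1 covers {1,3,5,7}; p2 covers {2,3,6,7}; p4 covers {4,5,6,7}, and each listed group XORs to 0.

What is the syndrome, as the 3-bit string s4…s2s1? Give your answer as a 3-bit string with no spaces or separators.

s1 (pos 1,3,5,7): 1⊕1⊕0⊕0 = 0
s2 (pos 2,3,6,7): 1⊕1⊕1⊕0 = 1
s4 (pos 4,5,6,7): 0⊕0⊕1⊕0 = 1
Syndrome s4…s1 = 110 → error at position 6.

110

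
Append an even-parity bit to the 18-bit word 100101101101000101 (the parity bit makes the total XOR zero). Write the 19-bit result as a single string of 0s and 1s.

XOR of the 18 data bits: 1⊕0⊕0⊕1⊕0⊕1⊕1⊕0⊕1⊕1⊕0⊕1⊕0⊕0⊕0⊕1⊕0⊕1 = 1
Parity bit = 1 (so all 19 bits XOR to 0).

1001011011010001011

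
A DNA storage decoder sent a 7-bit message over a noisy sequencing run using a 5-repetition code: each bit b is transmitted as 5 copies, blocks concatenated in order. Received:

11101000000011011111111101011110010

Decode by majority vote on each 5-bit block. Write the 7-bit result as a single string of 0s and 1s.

Block 1 (11101): 4 ones → 1
Block 2 (00000): 0 ones → 0
Block 3 (00110): 2 ones → 0
Block 4 (11111): 5 ones → 1
Block 5 (11110): 4 ones → 1
Block 6 (10111): 4 ones → 1
Block 7 (10010): 2 ones → 0

1001110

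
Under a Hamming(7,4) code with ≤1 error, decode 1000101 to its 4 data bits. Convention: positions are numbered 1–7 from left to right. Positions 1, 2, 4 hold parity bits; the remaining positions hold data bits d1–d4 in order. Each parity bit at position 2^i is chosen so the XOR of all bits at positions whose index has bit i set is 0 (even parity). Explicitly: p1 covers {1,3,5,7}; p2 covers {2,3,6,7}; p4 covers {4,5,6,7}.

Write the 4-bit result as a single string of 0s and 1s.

s1 (pos 1,3,5,7): 1⊕0⊕1⊕1 = 1
s2 (pos 2,3,6,7): 0⊕0⊕0⊕1 = 1
s4 (pos 4,5,6,7): 0⊕1⊕0⊕1 = 0
Syndrome s4…s1 = 011 → error at position 3.
Flip position 3: 1000101 → 1010101
Read data bits from positions 3,5,6,7: 1101

1101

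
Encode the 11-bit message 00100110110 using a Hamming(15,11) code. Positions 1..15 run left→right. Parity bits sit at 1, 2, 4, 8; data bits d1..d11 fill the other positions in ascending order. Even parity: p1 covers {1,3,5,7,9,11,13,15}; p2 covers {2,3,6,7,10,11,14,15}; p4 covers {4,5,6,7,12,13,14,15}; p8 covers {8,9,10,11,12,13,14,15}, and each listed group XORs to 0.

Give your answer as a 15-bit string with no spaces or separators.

000101000110110

Place data at non-parity positions: p1 p2 0 p4 0 1 0 p8 0 1 1 0 1 1 0
p1 (pos 1,3,5,7,9,11,13,15): XOR of data positions = 0⊕0⊕0⊕0⊕1⊕1⊕0 = 0
p2 (pos 2,3,6,7,10,11,14,15): XOR of data positions = 0⊕1⊕0⊕1⊕1⊕1⊕0 = 0
p4 (pos 4,5,6,7,12,13,14,15): XOR of data positions = 0⊕1⊕0⊕0⊕1⊕1⊕0 = 1
p8 (pos 8,9,10,11,12,13,14,15): XOR of data positions = 0⊕1⊕1⊕0⊕1⊕1⊕0 = 0
Codeword: 000101000110110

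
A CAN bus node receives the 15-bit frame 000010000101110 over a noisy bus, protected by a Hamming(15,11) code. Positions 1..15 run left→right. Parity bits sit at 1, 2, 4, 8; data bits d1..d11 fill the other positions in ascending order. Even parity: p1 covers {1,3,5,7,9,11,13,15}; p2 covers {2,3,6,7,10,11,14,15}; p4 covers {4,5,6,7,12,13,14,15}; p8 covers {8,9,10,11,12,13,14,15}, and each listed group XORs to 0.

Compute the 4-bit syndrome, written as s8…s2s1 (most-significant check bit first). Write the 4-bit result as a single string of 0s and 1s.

s1 (pos 1,3,5,7,9,11,13,15): 0⊕0⊕1⊕0⊕0⊕0⊕1⊕0 = 0
s2 (pos 2,3,6,7,10,11,14,15): 0⊕0⊕0⊕0⊕1⊕0⊕1⊕0 = 0
s4 (pos 4,5,6,7,12,13,14,15): 0⊕1⊕0⊕0⊕1⊕1⊕1⊕0 = 0
s8 (pos 8,9,10,11,12,13,14,15): 0⊕0⊕1⊕0⊕1⊕1⊕1⊕0 = 0
Syndrome s8…s1 = 0000 → no error.

0000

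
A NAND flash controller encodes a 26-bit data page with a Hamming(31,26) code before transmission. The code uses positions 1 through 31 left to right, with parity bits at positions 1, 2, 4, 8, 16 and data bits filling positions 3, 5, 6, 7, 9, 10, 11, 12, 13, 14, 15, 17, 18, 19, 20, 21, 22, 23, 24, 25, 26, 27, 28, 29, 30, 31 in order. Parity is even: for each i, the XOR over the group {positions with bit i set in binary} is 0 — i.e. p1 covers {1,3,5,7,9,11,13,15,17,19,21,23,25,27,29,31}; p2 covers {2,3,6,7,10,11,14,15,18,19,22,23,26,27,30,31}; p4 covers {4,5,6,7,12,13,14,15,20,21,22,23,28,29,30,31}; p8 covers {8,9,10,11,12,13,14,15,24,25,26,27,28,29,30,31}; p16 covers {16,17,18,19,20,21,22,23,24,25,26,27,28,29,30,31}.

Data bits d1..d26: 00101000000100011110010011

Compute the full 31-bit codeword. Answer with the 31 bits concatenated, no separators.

0000010110000000100011110010011

Place data at non-parity positions: p1 p2 0 p4 0 1 0 p8 1 0 0 0 0 0 0 p16 1 0 0 0 1 1 1 1 0 0 1 0 0 1 1
p1 (pos 1,3,5,7,9,11,13,15,17,19,21,23,25,27,29,31): XOR of data positions = 0⊕0⊕0⊕1⊕0⊕0⊕0⊕1⊕0⊕1⊕1⊕0⊕1⊕0⊕1 = 0
p2 (pos 2,3,6,7,10,11,14,15,18,19,22,23,26,27,30,31): XOR of data positions = 0⊕1⊕0⊕0⊕0⊕0⊕0⊕0⊕0⊕1⊕1⊕0⊕1⊕1⊕1 = 0
p4 (pos 4,5,6,7,12,13,14,15,20,21,22,23,28,29,30,31): XOR of data positions = 0⊕1⊕0⊕0⊕0⊕0⊕0⊕0⊕1⊕1⊕1⊕0⊕0⊕1⊕1 = 0
p8 (pos 8,9,10,11,12,13,14,15,24,25,26,27,28,29,30,31): XOR of data positions = 1⊕0⊕0⊕0⊕0⊕0⊕0⊕1⊕0⊕0⊕1⊕0⊕0⊕1⊕1 = 1
p16 (pos 16,17,18,19,20,21,22,23,24,25,26,27,28,29,30,31): XOR of data positions = 1⊕0⊕0⊕0⊕1⊕1⊕1⊕1⊕0⊕0⊕1⊕0⊕0⊕1⊕1 = 0
Codeword: 0000010110000000100011110010011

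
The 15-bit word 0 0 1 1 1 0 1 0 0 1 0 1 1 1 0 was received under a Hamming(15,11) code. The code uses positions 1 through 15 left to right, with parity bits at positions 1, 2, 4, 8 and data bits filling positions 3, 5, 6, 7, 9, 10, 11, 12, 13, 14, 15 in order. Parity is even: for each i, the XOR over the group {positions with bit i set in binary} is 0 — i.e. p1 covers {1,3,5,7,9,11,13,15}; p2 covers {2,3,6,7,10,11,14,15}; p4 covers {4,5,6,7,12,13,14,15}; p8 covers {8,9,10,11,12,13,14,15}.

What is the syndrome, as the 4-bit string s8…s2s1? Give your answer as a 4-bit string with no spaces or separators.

s1 (pos 1,3,5,7,9,11,13,15): 0⊕1⊕1⊕1⊕0⊕0⊕1⊕0 = 0
s2 (pos 2,3,6,7,10,11,14,15): 0⊕1⊕0⊕1⊕1⊕0⊕1⊕0 = 0
s4 (pos 4,5,6,7,12,13,14,15): 1⊕1⊕0⊕1⊕1⊕1⊕1⊕0 = 0
s8 (pos 8,9,10,11,12,13,14,15): 0⊕0⊕1⊕0⊕1⊕1⊕1⊕0 = 0
Syndrome s8…s1 = 0000 → no error.

0000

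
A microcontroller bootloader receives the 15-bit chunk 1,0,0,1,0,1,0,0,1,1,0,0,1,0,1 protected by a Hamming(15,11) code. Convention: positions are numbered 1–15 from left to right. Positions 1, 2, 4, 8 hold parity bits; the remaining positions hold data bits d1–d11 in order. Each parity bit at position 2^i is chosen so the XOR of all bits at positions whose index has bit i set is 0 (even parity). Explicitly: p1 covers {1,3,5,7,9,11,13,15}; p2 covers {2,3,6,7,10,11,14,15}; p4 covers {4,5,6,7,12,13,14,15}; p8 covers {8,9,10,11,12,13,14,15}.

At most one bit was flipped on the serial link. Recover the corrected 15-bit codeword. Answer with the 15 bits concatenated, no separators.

110101001100101

s1 (pos 1,3,5,7,9,11,13,15): 1⊕0⊕0⊕0⊕1⊕0⊕1⊕1 = 0
s2 (pos 2,3,6,7,10,11,14,15): 0⊕0⊕1⊕0⊕1⊕0⊕0⊕1 = 1
s4 (pos 4,5,6,7,12,13,14,15): 1⊕0⊕1⊕0⊕0⊕1⊕0⊕1 = 0
s8 (pos 8,9,10,11,12,13,14,15): 0⊕1⊕1⊕0⊕0⊕1⊕0⊕1 = 0
Syndrome s8…s1 = 0010 → error at position 2.
Flip position 2: 100101001100101 → 110101001100101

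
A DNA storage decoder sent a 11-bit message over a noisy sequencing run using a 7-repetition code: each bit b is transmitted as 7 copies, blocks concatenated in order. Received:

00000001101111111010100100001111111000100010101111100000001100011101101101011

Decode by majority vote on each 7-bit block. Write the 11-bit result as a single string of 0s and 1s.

01101010011

Block 1 (0000000): 0 ones → 0
Block 2 (1101111): 6 ones → 1
Block 3 (1110101): 5 ones → 1
Block 4 (0010000): 1 one → 0
Block 5 (1111111): 7 ones → 1
Block 6 (0001000): 1 one → 0
Block 7 (1010111): 5 ones → 1
Block 8 (1100000): 2 ones → 0
Block 9 (0011000): 2 ones → 0
Block 10 (1110110): 5 ones → 1
Block 11 (1101011): 5 ones → 1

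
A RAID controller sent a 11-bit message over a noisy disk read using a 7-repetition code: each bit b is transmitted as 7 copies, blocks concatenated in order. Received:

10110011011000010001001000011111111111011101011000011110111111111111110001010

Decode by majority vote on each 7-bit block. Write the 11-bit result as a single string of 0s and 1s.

Block 1 (1011001): 4 ones → 1
Block 2 (1011000): 3 ones → 0
Block 3 (0100010): 2 ones → 0
Block 4 (0100001): 2 ones → 0
Block 5 (1111111): 7 ones → 1
Block 6 (1110111): 6 ones → 1
Block 7 (0101100): 3 ones → 0
Block 8 (0011110): 4 ones → 1
Block 9 (1111111): 7 ones → 1
Block 10 (1111111): 7 ones → 1
Block 11 (0001010): 2 ones → 0

10001101110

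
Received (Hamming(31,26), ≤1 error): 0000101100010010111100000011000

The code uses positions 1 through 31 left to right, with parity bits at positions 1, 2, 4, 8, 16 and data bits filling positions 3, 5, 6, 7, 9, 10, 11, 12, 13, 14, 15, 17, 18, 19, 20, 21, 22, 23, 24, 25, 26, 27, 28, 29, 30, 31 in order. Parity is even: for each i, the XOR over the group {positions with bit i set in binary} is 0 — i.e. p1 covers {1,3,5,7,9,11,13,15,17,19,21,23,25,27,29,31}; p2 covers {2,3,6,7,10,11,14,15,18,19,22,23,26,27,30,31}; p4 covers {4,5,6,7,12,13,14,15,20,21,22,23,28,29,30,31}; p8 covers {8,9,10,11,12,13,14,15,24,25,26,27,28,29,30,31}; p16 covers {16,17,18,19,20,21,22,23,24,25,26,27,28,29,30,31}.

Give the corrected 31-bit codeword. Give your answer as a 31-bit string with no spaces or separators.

s1 (pos 1,3,5,7,9,11,13,15,17,19,21,23,25,27,29,31): 0⊕0⊕1⊕1⊕0⊕0⊕0⊕1⊕1⊕1⊕0⊕0⊕0⊕1⊕0⊕0 = 0
s2 (pos 2,3,6,7,10,11,14,15,18,19,22,23,26,27,30,31): 0⊕0⊕0⊕1⊕0⊕0⊕0⊕1⊕1⊕1⊕0⊕0⊕0⊕1⊕0⊕0 = 1
s4 (pos 4,5,6,7,12,13,14,15,20,21,22,23,28,29,30,31): 0⊕1⊕0⊕1⊕1⊕0⊕0⊕1⊕1⊕0⊕0⊕0⊕1⊕0⊕0⊕0 = 0
s8 (pos 8,9,10,11,12,13,14,15,24,25,26,27,28,29,30,31): 1⊕0⊕0⊕0⊕1⊕0⊕0⊕1⊕0⊕0⊕0⊕1⊕1⊕0⊕0⊕0 = 1
s16 (pos 16,17,18,19,20,21,22,23,24,25,26,27,28,29,30,31): 0⊕1⊕1⊕1⊕1⊕0⊕0⊕0⊕0⊕0⊕0⊕1⊕1⊕0⊕0⊕0 = 0
Syndrome s16…s1 = 01010 → error at position 10.
Flip position 10: 0000101100010010111100000011000 → 0000101101010010111100000011000

0000101101010010111100000011000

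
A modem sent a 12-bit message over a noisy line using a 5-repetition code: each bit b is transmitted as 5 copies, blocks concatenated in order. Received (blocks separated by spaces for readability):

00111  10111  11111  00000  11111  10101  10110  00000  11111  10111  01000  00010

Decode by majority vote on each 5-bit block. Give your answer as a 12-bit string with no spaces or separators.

Block 1 (00111): 3 ones → 1
Block 2 (10111): 4 ones → 1
Block 3 (11111): 5 ones → 1
Block 4 (00000): 0 ones → 0
Block 5 (11111): 5 ones → 1
Block 6 (10101): 3 ones → 1
Block 7 (10110): 3 ones → 1
Block 8 (00000): 0 ones → 0
Block 9 (11111): 5 ones → 1
Block 10 (10111): 4 ones → 1
Block 11 (01000): 1 one → 0
Block 12 (00010): 1 one → 0

111011101100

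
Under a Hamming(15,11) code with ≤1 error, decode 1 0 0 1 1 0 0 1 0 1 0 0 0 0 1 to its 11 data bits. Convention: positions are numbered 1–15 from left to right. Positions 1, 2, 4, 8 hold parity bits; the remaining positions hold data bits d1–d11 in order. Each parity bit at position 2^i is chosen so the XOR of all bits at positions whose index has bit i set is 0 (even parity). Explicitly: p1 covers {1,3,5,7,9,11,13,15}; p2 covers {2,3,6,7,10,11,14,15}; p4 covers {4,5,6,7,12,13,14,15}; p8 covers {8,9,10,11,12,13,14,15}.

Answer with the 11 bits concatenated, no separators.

01000100101

s1 (pos 1,3,5,7,9,11,13,15): 1⊕0⊕1⊕0⊕0⊕0⊕0⊕1 = 1
s2 (pos 2,3,6,7,10,11,14,15): 0⊕0⊕0⊕0⊕1⊕0⊕0⊕1 = 0
s4 (pos 4,5,6,7,12,13,14,15): 1⊕1⊕0⊕0⊕0⊕0⊕0⊕1 = 1
s8 (pos 8,9,10,11,12,13,14,15): 1⊕0⊕1⊕0⊕0⊕0⊕0⊕1 = 1
Syndrome s8…s1 = 1101 → error at position 13.
Flip position 13: 100110010100001 → 100110010100101
Read data bits from positions 3,5,6,7,9,10,11,12,13,14,15: 01000100101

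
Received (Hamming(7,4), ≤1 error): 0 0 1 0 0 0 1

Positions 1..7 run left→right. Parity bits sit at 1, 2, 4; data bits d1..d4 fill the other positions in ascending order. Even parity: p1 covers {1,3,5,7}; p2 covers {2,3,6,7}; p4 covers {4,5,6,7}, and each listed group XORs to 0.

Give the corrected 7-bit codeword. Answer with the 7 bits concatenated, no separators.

0011001

s1 (pos 1,3,5,7): 0⊕1⊕0⊕1 = 0
s2 (pos 2,3,6,7): 0⊕1⊕0⊕1 = 0
s4 (pos 4,5,6,7): 0⊕0⊕0⊕1 = 1
Syndrome s4…s1 = 100 → error at position 4.
Flip position 4: 0010001 → 0011001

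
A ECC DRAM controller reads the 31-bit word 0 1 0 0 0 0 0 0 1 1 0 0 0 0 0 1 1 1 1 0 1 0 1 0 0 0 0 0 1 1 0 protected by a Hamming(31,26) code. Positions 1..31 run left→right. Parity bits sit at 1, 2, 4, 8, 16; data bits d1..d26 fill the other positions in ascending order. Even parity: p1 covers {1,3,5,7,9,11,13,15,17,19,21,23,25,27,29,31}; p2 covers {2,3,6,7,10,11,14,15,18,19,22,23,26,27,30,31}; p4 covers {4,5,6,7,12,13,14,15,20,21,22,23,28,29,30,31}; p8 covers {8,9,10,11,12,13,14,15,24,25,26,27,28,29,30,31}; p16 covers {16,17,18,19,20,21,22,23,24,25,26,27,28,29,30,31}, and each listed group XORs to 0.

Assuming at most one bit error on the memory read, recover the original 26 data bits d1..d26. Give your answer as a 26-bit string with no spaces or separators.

s1 (pos 1,3,5,7,9,11,13,15,17,19,21,23,25,27,29,31): 0⊕0⊕0⊕0⊕1⊕0⊕0⊕0⊕1⊕1⊕1⊕1⊕0⊕0⊕1⊕0 = 0
s2 (pos 2,3,6,7,10,11,14,15,18,19,22,23,26,27,30,31): 1⊕0⊕0⊕0⊕1⊕0⊕0⊕0⊕1⊕1⊕0⊕1⊕0⊕0⊕1⊕0 = 0
s4 (pos 4,5,6,7,12,13,14,15,20,21,22,23,28,29,30,31): 0⊕0⊕0⊕0⊕0⊕0⊕0⊕0⊕0⊕1⊕0⊕1⊕0⊕1⊕1⊕0 = 0
s8 (pos 8,9,10,11,12,13,14,15,24,25,26,27,28,29,30,31): 0⊕1⊕1⊕0⊕0⊕0⊕0⊕0⊕0⊕0⊕0⊕0⊕0⊕1⊕1⊕0 = 0
s16 (pos 16,17,18,19,20,21,22,23,24,25,26,27,28,29,30,31): 1⊕1⊕1⊕1⊕0⊕1⊕0⊕1⊕0⊕0⊕0⊕0⊕0⊕1⊕1⊕0 = 0
Syndrome s16…s1 = 00000 → no error.
Read data bits from positions 3,5,6,7,9,10,11,12,13,14,15,17,18,19,20,21,22,23,24,25,26,27,28,29,30,31: 00001100000111010100000110

00001100000111010100000110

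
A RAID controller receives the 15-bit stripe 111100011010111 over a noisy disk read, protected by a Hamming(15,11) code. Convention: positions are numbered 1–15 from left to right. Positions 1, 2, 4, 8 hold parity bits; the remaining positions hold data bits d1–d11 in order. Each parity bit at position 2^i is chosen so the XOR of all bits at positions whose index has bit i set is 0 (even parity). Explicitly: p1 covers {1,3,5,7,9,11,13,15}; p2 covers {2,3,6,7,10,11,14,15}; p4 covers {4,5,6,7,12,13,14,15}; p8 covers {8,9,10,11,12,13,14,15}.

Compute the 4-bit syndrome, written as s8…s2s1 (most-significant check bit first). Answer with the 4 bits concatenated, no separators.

s1 (pos 1,3,5,7,9,11,13,15): 1⊕1⊕0⊕0⊕1⊕1⊕1⊕1 = 0
s2 (pos 2,3,6,7,10,11,14,15): 1⊕1⊕0⊕0⊕0⊕1⊕1⊕1 = 1
s4 (pos 4,5,6,7,12,13,14,15): 1⊕0⊕0⊕0⊕0⊕1⊕1⊕1 = 0
s8 (pos 8,9,10,11,12,13,14,15): 1⊕1⊕0⊕1⊕0⊕1⊕1⊕1 = 0
Syndrome s8…s1 = 0010 → error at position 2.

0010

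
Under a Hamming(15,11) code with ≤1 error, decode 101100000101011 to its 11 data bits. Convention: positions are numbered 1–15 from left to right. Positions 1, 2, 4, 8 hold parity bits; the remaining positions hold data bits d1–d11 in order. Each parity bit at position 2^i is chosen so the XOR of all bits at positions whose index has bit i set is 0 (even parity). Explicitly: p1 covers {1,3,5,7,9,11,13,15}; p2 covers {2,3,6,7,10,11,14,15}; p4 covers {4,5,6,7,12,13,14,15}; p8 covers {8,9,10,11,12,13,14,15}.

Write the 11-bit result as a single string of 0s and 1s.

10000101011

s1 (pos 1,3,5,7,9,11,13,15): 1⊕1⊕0⊕0⊕0⊕0⊕0⊕1 = 1
s2 (pos 2,3,6,7,10,11,14,15): 0⊕1⊕0⊕0⊕1⊕0⊕1⊕1 = 0
s4 (pos 4,5,6,7,12,13,14,15): 1⊕0⊕0⊕0⊕1⊕0⊕1⊕1 = 0
s8 (pos 8,9,10,11,12,13,14,15): 0⊕0⊕1⊕0⊕1⊕0⊕1⊕1 = 0
Syndrome s8…s1 = 0001 → error at position 1.
Flip position 1: 101100000101011 → 001100000101011
Read data bits from positions 3,5,6,7,9,10,11,12,13,14,15: 10000101011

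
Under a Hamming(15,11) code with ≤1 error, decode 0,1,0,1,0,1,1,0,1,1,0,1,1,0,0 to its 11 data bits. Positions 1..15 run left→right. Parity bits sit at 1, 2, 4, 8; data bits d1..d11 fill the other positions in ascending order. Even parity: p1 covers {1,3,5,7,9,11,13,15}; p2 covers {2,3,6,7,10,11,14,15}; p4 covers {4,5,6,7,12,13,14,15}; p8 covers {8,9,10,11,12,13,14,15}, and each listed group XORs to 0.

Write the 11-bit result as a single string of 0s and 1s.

01111101100

s1 (pos 1,3,5,7,9,11,13,15): 0⊕0⊕0⊕1⊕1⊕0⊕1⊕0 = 1
s2 (pos 2,3,6,7,10,11,14,15): 1⊕0⊕1⊕1⊕1⊕0⊕0⊕0 = 0
s4 (pos 4,5,6,7,12,13,14,15): 1⊕0⊕1⊕1⊕1⊕1⊕0⊕0 = 1
s8 (pos 8,9,10,11,12,13,14,15): 0⊕1⊕1⊕0⊕1⊕1⊕0⊕0 = 0
Syndrome s8…s1 = 0101 → error at position 5.
Flip position 5: 010101101101100 → 010111101101100
Read data bits from positions 3,5,6,7,9,10,11,12,13,14,15: 01111101100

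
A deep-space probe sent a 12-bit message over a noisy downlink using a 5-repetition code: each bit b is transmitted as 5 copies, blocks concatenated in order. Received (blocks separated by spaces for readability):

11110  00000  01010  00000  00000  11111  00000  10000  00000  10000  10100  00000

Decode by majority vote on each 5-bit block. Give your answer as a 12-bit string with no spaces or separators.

Block 1 (11110): 4 ones → 1
Block 2 (00000): 0 ones → 0
Block 3 (01010): 2 ones → 0
Block 4 (00000): 0 ones → 0
Block 5 (00000): 0 ones → 0
Block 6 (11111): 5 ones → 1
Block 7 (00000): 0 ones → 0
Block 8 (10000): 1 one → 0
Block 9 (00000): 0 ones → 0
Block 10 (10000): 1 one → 0
Block 11 (10100): 2 ones → 0
Block 12 (00000): 0 ones → 0

100001000000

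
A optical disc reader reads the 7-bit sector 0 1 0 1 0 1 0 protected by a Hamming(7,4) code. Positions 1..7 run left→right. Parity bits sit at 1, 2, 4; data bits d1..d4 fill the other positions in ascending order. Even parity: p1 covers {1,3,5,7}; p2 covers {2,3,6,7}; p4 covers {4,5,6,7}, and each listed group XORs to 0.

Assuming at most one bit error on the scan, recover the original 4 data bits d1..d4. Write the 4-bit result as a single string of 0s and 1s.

s1 (pos 1,3,5,7): 0⊕0⊕0⊕0 = 0
s2 (pos 2,3,6,7): 1⊕0⊕1⊕0 = 0
s4 (pos 4,5,6,7): 1⊕0⊕1⊕0 = 0
Syndrome s4…s1 = 000 → no error.
Read data bits from positions 3,5,6,7: 0010

0010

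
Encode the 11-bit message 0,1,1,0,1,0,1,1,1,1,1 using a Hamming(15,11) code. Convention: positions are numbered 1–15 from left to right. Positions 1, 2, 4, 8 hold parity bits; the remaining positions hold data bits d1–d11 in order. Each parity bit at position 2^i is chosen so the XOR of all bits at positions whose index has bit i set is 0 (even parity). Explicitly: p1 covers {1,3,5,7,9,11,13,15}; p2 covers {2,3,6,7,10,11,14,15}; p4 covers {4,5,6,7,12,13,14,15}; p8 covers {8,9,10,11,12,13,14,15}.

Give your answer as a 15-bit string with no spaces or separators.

100011001011111

Place data at non-parity positions: p1 p2 0 p4 1 1 0 p8 1 0 1 1 1 1 1
p1 (pos 1,3,5,7,9,11,13,15): XOR of data positions = 0⊕1⊕0⊕1⊕1⊕1⊕1 = 1
p2 (pos 2,3,6,7,10,11,14,15): XOR of data positions = 0⊕1⊕0⊕0⊕1⊕1⊕1 = 0
p4 (pos 4,5,6,7,12,13,14,15): XOR of data positions = 1⊕1⊕0⊕1⊕1⊕1⊕1 = 0
p8 (pos 8,9,10,11,12,13,14,15): XOR of data positions = 1⊕0⊕1⊕1⊕1⊕1⊕1 = 0
Codeword: 100011001011111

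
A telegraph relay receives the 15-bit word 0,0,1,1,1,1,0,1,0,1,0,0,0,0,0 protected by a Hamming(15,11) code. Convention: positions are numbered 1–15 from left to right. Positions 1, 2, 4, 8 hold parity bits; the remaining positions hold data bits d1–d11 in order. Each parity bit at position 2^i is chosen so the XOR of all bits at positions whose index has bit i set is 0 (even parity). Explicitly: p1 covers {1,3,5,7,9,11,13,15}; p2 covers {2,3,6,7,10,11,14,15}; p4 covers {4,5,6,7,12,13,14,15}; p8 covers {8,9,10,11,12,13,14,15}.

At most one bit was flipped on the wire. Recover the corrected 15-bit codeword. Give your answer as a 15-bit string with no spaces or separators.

001110010100000

s1 (pos 1,3,5,7,9,11,13,15): 0⊕1⊕1⊕0⊕0⊕0⊕0⊕0 = 0
s2 (pos 2,3,6,7,10,11,14,15): 0⊕1⊕1⊕0⊕1⊕0⊕0⊕0 = 1
s4 (pos 4,5,6,7,12,13,14,15): 1⊕1⊕1⊕0⊕0⊕0⊕0⊕0 = 1
s8 (pos 8,9,10,11,12,13,14,15): 1⊕0⊕1⊕0⊕0⊕0⊕0⊕0 = 0
Syndrome s8…s1 = 0110 → error at position 6.
Flip position 6: 001111010100000 → 001110010100000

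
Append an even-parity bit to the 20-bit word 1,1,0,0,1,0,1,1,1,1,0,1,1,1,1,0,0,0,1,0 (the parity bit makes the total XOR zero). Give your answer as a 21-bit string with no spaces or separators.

110010111101111000100

XOR of the 20 data bits: 1⊕1⊕0⊕0⊕1⊕0⊕1⊕1⊕1⊕1⊕0⊕1⊕1⊕1⊕1⊕0⊕0⊕0⊕1⊕0 = 0
Parity bit = 0 (so all 21 bits XOR to 0).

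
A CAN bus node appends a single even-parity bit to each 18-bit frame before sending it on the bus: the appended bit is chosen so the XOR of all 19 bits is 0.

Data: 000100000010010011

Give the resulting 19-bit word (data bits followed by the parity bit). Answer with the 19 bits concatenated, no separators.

0001000000100100111

XOR of the 18 data bits: 0⊕0⊕0⊕1⊕0⊕0⊕0⊕0⊕0⊕0⊕1⊕0⊕0⊕1⊕0⊕0⊕1⊕1 = 1
Parity bit = 1 (so all 19 bits XOR to 0).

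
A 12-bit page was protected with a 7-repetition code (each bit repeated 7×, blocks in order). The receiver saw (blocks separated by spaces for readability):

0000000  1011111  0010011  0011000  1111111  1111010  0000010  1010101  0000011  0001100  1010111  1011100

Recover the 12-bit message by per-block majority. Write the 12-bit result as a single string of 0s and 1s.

010011010011

Block 1 (0000000): 0 ones → 0
Block 2 (1011111): 6 ones → 1
Block 3 (0010011): 3 ones → 0
Block 4 (0011000): 2 ones → 0
Block 5 (1111111): 7 ones → 1
Block 6 (1111010): 5 ones → 1
Block 7 (0000010): 1 one → 0
Block 8 (1010101): 4 ones → 1
Block 9 (0000011): 2 ones → 0
Block 10 (0001100): 2 ones → 0
Block 11 (1010111): 5 ones → 1
Block 12 (1011100): 4 ones → 1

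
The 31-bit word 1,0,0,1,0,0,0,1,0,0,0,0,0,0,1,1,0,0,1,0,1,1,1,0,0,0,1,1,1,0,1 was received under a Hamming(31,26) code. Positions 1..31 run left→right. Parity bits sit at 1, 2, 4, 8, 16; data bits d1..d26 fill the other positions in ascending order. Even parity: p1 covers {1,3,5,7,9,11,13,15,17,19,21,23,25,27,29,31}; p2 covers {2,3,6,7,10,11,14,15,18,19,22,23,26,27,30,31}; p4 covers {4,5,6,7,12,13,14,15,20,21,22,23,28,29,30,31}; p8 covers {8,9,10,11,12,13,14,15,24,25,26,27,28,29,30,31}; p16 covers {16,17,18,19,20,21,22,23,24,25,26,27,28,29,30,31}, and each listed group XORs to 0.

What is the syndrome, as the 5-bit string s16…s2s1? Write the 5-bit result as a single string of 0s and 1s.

s1 (pos 1,3,5,7,9,11,13,15,17,19,21,23,25,27,29,31): 1⊕0⊕0⊕0⊕0⊕0⊕0⊕1⊕0⊕1⊕1⊕1⊕0⊕1⊕1⊕1 = 0
s2 (pos 2,3,6,7,10,11,14,15,18,19,22,23,26,27,30,31): 0⊕0⊕0⊕0⊕0⊕0⊕0⊕1⊕0⊕1⊕1⊕1⊕0⊕1⊕0⊕1 = 0
s4 (pos 4,5,6,7,12,13,14,15,20,21,22,23,28,29,30,31): 1⊕0⊕0⊕0⊕0⊕0⊕0⊕1⊕0⊕1⊕1⊕1⊕1⊕1⊕0⊕1 = 0
s8 (pos 8,9,10,11,12,13,14,15,24,25,26,27,28,29,30,31): 1⊕0⊕0⊕0⊕0⊕0⊕0⊕1⊕0⊕0⊕0⊕1⊕1⊕1⊕0⊕1 = 0
s16 (pos 16,17,18,19,20,21,22,23,24,25,26,27,28,29,30,31): 1⊕0⊕0⊕1⊕0⊕1⊕1⊕1⊕0⊕0⊕0⊕1⊕1⊕1⊕0⊕1 = 1
Syndrome s16…s1 = 10000 → error at position 16.

10000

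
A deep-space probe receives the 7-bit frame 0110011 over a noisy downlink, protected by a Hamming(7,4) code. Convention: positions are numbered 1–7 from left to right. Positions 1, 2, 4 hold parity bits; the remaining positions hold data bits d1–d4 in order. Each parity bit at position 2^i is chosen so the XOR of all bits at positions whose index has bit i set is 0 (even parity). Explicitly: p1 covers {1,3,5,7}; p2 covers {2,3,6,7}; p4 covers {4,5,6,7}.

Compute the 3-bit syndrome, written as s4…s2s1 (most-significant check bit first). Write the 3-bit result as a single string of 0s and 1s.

000

s1 (pos 1,3,5,7): 0⊕1⊕0⊕1 = 0
s2 (pos 2,3,6,7): 1⊕1⊕1⊕1 = 0
s4 (pos 4,5,6,7): 0⊕0⊕1⊕1 = 0
Syndrome s4…s1 = 000 → no error.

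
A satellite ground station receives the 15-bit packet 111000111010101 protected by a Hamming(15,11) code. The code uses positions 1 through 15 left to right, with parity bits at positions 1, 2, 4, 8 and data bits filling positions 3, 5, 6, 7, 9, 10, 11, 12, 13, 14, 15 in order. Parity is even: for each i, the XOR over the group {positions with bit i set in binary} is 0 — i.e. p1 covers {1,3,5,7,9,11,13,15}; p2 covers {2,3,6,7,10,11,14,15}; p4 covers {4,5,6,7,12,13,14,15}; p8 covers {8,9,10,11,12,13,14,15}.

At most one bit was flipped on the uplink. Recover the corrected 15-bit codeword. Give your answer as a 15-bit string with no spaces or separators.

s1 (pos 1,3,5,7,9,11,13,15): 1⊕1⊕0⊕1⊕1⊕1⊕1⊕1 = 1
s2 (pos 2,3,6,7,10,11,14,15): 1⊕1⊕0⊕1⊕0⊕1⊕0⊕1 = 1
s4 (pos 4,5,6,7,12,13,14,15): 0⊕0⊕0⊕1⊕0⊕1⊕0⊕1 = 1
s8 (pos 8,9,10,11,12,13,14,15): 1⊕1⊕0⊕1⊕0⊕1⊕0⊕1 = 1
Syndrome s8…s1 = 1111 → error at position 15.
Flip position 15: 111000111010101 → 111000111010100

111000111010100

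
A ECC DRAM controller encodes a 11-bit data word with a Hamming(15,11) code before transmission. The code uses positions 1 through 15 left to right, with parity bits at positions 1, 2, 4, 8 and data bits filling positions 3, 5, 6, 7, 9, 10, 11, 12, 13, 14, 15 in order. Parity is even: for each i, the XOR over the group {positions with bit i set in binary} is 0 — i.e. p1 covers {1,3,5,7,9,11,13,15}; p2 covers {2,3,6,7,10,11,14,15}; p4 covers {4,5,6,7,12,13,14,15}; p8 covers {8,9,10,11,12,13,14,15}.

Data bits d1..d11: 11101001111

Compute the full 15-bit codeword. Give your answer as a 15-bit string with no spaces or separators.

101011011001111

Place data at non-parity positions: p1 p2 1 p4 1 1 0 p8 1 0 0 1 1 1 1
p1 (pos 1,3,5,7,9,11,13,15): XOR of data positions = 1⊕1⊕0⊕1⊕0⊕1⊕1 = 1
p2 (pos 2,3,6,7,10,11,14,15): XOR of data positions = 1⊕1⊕0⊕0⊕0⊕1⊕1 = 0
p4 (pos 4,5,6,7,12,13,14,15): XOR of data positions = 1⊕1⊕0⊕1⊕1⊕1⊕1 = 0
p8 (pos 8,9,10,11,12,13,14,15): XOR of data positions = 1⊕0⊕0⊕1⊕1⊕1⊕1 = 1
Codeword: 101011011001111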